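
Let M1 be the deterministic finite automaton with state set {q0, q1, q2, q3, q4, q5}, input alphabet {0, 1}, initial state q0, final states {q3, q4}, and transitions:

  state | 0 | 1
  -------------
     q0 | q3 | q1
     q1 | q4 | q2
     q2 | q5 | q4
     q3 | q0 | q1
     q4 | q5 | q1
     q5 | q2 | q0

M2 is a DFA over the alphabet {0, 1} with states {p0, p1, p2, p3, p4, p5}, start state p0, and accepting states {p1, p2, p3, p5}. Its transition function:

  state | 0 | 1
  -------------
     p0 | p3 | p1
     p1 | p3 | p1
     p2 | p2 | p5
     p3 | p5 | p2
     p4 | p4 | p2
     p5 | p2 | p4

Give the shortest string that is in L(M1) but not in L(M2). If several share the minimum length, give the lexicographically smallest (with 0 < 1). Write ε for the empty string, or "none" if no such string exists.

0010

The string 0010 is accepted by M1 but not by M2.
No shorter string lies in the difference, and 0010 is the lexicographically first length-4 string in L(M1) \ L(M2).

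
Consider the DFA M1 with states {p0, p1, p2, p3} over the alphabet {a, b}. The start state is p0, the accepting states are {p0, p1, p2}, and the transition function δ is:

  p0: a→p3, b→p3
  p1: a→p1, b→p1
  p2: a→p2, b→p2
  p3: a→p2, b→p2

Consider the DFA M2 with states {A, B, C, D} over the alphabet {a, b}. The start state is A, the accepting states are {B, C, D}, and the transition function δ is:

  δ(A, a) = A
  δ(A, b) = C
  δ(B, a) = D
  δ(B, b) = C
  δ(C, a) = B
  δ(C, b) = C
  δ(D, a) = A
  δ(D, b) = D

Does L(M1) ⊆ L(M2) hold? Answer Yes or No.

The empty string ε is in L(M1) but not in L(M2).
So L(M1) ⊄ L(M2).

No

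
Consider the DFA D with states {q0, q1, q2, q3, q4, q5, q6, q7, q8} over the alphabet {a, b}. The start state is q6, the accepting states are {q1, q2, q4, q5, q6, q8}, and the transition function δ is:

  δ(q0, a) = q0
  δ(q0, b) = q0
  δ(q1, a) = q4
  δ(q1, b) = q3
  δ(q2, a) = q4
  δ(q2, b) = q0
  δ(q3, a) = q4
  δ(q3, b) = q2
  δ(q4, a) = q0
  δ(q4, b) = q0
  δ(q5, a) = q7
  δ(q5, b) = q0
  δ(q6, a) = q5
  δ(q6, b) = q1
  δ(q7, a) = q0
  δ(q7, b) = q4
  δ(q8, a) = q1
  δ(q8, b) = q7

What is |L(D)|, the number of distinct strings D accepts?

The useful subgraph on states {q1, q2, q3, q4, q5, q6, q7} is acyclic, so L(D) is finite; the longest accepting path visits 5 useful states, giving maximum string length 4.
Counting accepting paths from q6 by length: 1 of length 0, 2 of length 1, 1 of length 2, 3 of length 3, 1 of length 4. Total 8.

8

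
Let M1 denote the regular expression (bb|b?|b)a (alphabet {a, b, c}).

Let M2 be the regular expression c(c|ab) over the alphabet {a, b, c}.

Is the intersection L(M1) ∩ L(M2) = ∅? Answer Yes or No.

Yes

Converting the expression M1 to a DFA (subset construction, then merging equivalent states) gives the minimal DFA with states {r0, r1, r2, r3, r4}, start state r0, accepting states {r1} and transitions r0: a→r1, b→r2, c→r3; r1: a→r3, b→r3, c→r3; r2: a→r1, b→r4, c→r3; r3: a→r3, b→r3, c→r3; r4: a→r1, b→r3, c→r3.
Converting the expression M2 to a DFA (subset construction, then merging equivalent states) gives the minimal DFA with states {t0, t1, t2, t3, t4}, start state t0, accepting states {t4} and transitions t0: a→t1, b→t1, c→t2; t1: a→t1, b→t1, c→t1; t2: a→t3, b→t1, c→t4; t3: a→t1, b→t4, c→t1; t4: a→t1, b→t1, c→t1.
Exploring the product automaton M1 × M2 from the start pair (r0, t0), following both machines on each input symbol, reaches 8 state pairs: (r0, t0), (r1, t1), (r2, t1), (r3, t2), (r3, t1), (r4, t1), (r3, t3), (r3, t4).
M1 accepts in {r1} and M2 accepts in {t4}; no reachable pair has both components accepting, so no string drives both machines to acceptance simultaneously and L(M1) ∩ L(M2) = ∅.
So no string is accepted by both, and the intersection is empty.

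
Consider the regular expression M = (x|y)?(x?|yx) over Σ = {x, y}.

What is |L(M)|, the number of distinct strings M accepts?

7

The expression has no Kleene star, so L(M) is finite. Expanding the alternatives gives {ε, x, y, xx, yx, xyx, yyx}.
That is 1 of length 0, 2 of length 1, 2 of length 2, 2 of length 3: 7 strings in all.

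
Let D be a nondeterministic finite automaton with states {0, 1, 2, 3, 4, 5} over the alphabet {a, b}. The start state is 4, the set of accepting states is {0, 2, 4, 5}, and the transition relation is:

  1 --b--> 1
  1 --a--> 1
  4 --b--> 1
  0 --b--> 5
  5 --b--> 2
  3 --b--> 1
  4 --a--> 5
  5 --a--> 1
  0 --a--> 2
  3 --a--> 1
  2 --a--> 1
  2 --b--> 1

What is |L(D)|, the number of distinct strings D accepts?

3

The useful subgraph on states {2, 4, 5} is acyclic, so L(D) is finite; the longest accepting path visits 3 useful states, giving maximum string length 2.
Counting accepting paths from 4 by length: 1 of length 0, 1 of length 1, 1 of length 2. Total 3.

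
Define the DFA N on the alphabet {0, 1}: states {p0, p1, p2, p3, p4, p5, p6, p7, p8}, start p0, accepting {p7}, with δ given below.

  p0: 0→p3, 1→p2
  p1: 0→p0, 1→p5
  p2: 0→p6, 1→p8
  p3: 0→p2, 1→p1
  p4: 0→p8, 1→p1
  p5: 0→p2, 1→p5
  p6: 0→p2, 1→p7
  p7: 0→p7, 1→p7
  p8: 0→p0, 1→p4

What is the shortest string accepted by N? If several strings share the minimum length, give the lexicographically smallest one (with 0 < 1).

A breadth-first search from p0 reaches an accepting state first via the path p0 → p2 → p6 → p7 on input 101.
No string of length < 3 is accepted (BFS exhausts all shorter strings without reaching an accepting state), and 101 is the lexicographically least accepting string of length 3.

101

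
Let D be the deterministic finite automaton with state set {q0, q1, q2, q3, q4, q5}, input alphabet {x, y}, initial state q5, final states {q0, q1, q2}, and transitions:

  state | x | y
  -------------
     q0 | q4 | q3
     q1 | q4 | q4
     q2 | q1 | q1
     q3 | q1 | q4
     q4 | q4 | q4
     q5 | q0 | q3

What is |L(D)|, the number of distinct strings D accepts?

3

The useful subgraph on states {q0, q1, q3, q5} is acyclic, so L(D) is finite; the longest accepting path visits 4 useful states, giving maximum string length 3.
Counting accepting paths from q5 by length: 1 of length 1, 1 of length 2, 1 of length 3. Total 3.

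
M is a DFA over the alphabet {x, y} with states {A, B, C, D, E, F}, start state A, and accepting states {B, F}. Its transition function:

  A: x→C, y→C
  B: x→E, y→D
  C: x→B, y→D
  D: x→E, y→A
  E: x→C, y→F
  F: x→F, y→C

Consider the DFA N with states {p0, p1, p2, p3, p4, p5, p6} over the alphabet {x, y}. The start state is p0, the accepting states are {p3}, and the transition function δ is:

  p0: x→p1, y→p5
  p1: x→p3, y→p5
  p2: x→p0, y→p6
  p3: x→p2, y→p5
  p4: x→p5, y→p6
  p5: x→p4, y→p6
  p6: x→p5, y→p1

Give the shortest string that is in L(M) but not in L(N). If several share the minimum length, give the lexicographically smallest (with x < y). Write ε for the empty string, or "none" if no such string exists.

The string yx is accepted by M but not by N.
No shorter string lies in the difference, and yx is the lexicographically first length-2 string in L(M) \ L(N).

yx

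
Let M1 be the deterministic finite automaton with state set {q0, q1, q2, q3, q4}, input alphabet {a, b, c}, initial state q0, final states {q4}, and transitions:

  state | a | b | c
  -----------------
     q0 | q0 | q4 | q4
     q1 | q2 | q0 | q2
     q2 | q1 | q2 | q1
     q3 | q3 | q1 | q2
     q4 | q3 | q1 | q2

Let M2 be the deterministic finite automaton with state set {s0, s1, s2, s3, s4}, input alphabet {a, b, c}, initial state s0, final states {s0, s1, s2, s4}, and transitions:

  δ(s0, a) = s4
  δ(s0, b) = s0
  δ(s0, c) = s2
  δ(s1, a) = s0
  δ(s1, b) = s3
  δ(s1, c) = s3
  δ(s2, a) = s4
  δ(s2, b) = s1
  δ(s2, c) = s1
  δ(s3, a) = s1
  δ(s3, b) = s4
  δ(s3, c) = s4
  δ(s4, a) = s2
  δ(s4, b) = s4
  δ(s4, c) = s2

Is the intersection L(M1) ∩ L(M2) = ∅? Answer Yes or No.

The string b is accepted by both M1 and M2.
Hence L(M1) ∩ L(M2) ≠ ∅.

No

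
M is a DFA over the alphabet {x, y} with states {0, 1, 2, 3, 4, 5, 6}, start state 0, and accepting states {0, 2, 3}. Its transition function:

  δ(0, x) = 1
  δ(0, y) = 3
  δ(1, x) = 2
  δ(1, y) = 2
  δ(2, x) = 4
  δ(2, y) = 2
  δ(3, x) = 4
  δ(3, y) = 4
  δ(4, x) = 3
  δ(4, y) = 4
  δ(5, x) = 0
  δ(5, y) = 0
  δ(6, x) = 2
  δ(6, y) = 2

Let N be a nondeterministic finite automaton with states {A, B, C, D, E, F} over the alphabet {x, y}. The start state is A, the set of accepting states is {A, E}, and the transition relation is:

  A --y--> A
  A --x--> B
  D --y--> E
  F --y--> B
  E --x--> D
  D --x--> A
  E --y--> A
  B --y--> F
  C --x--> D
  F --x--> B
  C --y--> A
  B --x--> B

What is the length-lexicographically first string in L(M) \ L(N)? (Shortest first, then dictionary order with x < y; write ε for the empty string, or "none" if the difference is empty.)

The string xx is accepted by M but not by N.
No shorter string lies in the difference, and xx is the lexicographically first length-2 string in L(M) \ L(N).

xx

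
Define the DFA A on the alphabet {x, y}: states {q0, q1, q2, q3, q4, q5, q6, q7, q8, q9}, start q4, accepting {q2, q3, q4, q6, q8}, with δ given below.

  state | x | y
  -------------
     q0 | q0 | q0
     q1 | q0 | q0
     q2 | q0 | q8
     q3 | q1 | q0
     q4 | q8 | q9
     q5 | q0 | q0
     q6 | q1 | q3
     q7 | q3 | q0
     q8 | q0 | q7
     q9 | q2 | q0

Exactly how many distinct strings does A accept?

6

The useful subgraph on states {q2, q3, q4, q7, q8, q9} is acyclic, so L(A) is finite; the longest accepting path visits 6 useful states, giving maximum string length 5.
Counting accepting paths from q4 by length: 1 of length 0, 1 of length 1, 1 of length 2, 2 of length 3, 1 of length 5. Total 6.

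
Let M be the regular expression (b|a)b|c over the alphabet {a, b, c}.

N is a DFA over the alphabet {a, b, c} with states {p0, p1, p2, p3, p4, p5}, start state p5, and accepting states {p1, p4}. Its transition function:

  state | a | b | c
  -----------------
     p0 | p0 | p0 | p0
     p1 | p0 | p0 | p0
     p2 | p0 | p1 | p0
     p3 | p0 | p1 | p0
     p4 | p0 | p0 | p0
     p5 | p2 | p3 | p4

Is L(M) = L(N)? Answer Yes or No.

Yes

Converting the expression M to a DFA (subset construction, then merging equivalent states) gives the minimal DFA with states {m0, m1, m2, m3}, start state m0, accepting states {m2} and transitions m0: a→m1, b→m1, c→m2; m1: a→m3, b→m2, c→m3; m2: a→m3, b→m3, c→m3; m3: a→m3, b→m3, c→m3.
Exploring the product automaton M × N from the start pair (m0, p5), following both machines on each input symbol, reaches 6 state pairs: (m0, p5), (m1, p2), (m1, p3), (m2, p4), (m3, p0), (m2, p1).
M accepts in {m2} and N accepts in {p1, p4}. In every reachable pair the two components are either both accepting — (m2, p4), (m2, p1) — or both non-accepting, so no string is accepted by exactly one of the machines: L(M) \ L(N) and L(N) \ L(M) are both empty.
Hence every string is accepted by M iff it is accepted by N, and the two languages coincide.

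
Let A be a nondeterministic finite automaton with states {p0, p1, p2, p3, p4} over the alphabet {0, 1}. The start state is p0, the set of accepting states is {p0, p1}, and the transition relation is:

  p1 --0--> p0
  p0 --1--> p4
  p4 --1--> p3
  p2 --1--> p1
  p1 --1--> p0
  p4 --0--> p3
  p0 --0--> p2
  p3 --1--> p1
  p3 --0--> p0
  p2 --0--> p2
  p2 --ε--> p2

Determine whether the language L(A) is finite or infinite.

infinite

State p0 is reachable from the start and can reach an accepting state, and it lies on the cycle p0 → p2 → p1 → p0.
Traversing that cycle any number of times yields accepted strings of unbounded length, so the language is infinite.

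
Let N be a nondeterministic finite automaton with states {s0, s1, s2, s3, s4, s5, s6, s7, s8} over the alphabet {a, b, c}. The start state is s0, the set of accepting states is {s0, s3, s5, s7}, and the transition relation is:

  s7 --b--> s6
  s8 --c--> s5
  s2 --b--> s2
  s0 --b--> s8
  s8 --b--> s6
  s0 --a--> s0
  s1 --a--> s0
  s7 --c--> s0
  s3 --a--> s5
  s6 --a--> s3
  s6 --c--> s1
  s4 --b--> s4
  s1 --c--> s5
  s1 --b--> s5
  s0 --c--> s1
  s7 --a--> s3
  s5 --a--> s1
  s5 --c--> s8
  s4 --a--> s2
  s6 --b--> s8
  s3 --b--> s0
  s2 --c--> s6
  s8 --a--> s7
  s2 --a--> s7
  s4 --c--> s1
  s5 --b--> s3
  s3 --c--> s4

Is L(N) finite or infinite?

infinite

State s0 is reachable from the start and can reach an accepting state, and it lies on the cycle s0 → s0.
Traversing that cycle any number of times yields accepted strings of unbounded length, so the language is infinite.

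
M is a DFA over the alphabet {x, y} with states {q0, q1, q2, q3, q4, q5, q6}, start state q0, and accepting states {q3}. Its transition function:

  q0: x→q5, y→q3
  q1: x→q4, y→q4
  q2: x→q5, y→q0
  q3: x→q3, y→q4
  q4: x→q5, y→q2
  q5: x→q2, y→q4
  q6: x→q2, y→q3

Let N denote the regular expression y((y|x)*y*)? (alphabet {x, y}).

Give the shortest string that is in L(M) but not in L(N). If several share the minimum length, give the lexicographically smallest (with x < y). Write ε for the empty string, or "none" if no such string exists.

The string xxyy is accepted by M but not by N.
No shorter string lies in the difference, and xxyy is the lexicographically first length-4 string in L(M) \ L(N).

xxyy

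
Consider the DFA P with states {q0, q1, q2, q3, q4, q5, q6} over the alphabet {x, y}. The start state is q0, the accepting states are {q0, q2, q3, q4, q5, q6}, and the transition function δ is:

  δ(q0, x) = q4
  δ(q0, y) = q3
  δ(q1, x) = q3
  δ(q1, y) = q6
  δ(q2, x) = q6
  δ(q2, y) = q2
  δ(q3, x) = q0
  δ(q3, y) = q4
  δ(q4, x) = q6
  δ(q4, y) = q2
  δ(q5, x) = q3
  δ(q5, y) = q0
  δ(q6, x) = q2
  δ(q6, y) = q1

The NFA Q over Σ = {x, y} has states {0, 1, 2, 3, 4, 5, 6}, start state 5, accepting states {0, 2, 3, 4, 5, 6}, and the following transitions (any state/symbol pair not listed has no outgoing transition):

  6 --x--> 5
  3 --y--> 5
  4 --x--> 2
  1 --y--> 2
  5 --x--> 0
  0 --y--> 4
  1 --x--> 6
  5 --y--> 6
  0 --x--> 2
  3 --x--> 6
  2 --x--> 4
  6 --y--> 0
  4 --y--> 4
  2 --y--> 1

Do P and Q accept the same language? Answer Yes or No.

Yes

Exploring the product automaton P × Q from the start pair (q0, 5), following both machines on each input symbol, reaches 6 state pairs: (q0, 5), (q4, 0), (q3, 6), (q6, 2), (q2, 4), (q1, 1).
P accepts in {q0, q2, q3, q4, q5, q6} and Q accepts in {0, 2, 3, 4, 5, 6}. In every reachable pair the two components are either both accepting — (q0, 5), (q4, 0), (q3, 6), (q6, 2), (q2, 4) — or both non-accepting, so no string is accepted by exactly one of the machines: L(P) \ L(Q) and L(Q) \ L(P) are both empty.
Hence every string is accepted by P iff it is accepted by Q, and the two languages coincide.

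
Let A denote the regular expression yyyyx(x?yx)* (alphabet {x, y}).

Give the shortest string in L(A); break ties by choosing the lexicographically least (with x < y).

yyyyx

By inspection of the expression, no string of length less than 5 matches, and yyyyx is the lexicographically first match of length 5.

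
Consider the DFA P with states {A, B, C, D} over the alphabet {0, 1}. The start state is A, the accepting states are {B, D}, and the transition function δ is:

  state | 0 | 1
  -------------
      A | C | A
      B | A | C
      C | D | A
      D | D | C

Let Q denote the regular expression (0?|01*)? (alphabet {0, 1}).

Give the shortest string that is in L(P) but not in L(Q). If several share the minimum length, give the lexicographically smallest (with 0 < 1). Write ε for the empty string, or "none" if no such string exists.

00

The string 00 is accepted by P but not by Q.
No shorter string lies in the difference, and 00 is the lexicographically first length-2 string in L(P) \ L(Q).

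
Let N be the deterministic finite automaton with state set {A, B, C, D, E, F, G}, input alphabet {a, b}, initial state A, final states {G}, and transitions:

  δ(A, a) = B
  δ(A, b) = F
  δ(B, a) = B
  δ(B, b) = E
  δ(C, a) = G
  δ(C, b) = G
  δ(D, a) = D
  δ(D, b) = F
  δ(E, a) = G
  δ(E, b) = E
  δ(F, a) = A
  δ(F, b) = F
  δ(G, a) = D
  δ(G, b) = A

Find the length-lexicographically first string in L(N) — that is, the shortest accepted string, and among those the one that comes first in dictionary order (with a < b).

aba

A breadth-first search from A reaches an accepting state first via the path A → B → E → G on input aba.
No string of length < 3 is accepted (BFS exhausts all shorter strings without reaching an accepting state), and aba is the lexicographically least accepting string of length 3.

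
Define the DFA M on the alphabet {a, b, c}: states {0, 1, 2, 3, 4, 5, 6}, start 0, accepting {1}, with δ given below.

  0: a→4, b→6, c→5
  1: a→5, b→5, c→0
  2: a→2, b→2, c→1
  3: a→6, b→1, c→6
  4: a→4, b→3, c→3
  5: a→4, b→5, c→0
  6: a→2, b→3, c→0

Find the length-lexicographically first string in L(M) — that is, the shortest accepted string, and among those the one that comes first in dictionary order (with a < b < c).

abb

A breadth-first search from 0 reaches an accepting state first via the path 0 → 4 → 3 → 1 on input abb.
No string of length < 3 is accepted (BFS exhausts all shorter strings without reaching an accepting state), and abb is the lexicographically least accepting string of length 3.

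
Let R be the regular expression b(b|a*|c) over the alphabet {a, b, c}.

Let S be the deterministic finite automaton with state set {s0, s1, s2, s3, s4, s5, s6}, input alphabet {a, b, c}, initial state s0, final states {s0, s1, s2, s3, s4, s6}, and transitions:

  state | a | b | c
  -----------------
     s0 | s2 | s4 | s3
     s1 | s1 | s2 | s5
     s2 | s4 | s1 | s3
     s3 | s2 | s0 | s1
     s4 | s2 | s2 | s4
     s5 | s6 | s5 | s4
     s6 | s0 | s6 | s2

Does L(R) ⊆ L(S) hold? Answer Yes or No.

Converting the expression R to a DFA (subset construction, then merging equivalent states) gives the minimal DFA with states {r0, r1, r2, r3, r4}, start state r0, accepting states {r2, r3, r4} and transitions r0: a→r1, b→r2, c→r1; r1: a→r1, b→r1, c→r1; r2: a→r3, b→r4, c→r4; r3: a→r3, b→r1, c→r1; r4: a→r1, b→r1, c→r1.
Exploring the product automaton R × S from the start pair (r0, s0), following both machines on each input symbol, reaches 13 state pairs: (r0, s0), (r1, s2), (r2, s4), (r1, s3), (r1, s4), (r1, s1), (r3, s2), (r4, s2), (r4, s4), (r1, s0), (r1, s5), (r3, s4), (r1, s6).
R accepts in {r2, r3, r4} and S accepts in {s0, s1, s2, s3, s4, s6}. The reachable pairs whose R-component is accepting are (r2, s4), (r3, s2), (r4, s2), (r4, s4), (r3, s4); in each of them the S-component is accepting too, so the product for L(R) \ L(S) (R-component accepting, S-component rejecting) has no reachable accepting pair and the difference is empty.
Hence every string in L(R) is also in L(S).

Yes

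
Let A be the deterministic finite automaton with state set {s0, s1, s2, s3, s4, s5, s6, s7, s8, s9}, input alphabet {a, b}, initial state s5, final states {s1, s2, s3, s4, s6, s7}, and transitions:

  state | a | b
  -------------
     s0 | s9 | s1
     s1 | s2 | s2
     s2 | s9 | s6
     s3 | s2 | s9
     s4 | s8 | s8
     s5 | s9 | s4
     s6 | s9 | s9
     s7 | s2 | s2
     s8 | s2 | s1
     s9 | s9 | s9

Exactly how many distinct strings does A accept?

15

The useful subgraph on states {s1, s2, s4, s5, s6, s8} is acyclic, so L(A) is finite; the longest accepting path visits 6 useful states, giving maximum string length 5.
Counting accepting paths from s5 by length: 1 of length 1, 4 of length 3, 6 of length 4, 4 of length 5. Total 15.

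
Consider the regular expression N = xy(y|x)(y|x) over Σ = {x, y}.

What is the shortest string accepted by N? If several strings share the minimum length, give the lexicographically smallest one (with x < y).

xyxx

By inspection of the expression, no string of length less than 4 matches, and xyxx is the lexicographically first match of length 4.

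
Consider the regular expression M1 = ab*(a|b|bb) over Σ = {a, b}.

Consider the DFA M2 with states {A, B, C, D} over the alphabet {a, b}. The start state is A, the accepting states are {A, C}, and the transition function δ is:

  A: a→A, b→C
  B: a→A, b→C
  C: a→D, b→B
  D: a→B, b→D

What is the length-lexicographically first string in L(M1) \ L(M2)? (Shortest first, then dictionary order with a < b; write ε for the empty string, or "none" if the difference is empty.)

The string aba is accepted by M1 but not by M2.
No shorter string lies in the difference, and aba is the lexicographically first length-3 string in L(M1) \ L(M2).

aba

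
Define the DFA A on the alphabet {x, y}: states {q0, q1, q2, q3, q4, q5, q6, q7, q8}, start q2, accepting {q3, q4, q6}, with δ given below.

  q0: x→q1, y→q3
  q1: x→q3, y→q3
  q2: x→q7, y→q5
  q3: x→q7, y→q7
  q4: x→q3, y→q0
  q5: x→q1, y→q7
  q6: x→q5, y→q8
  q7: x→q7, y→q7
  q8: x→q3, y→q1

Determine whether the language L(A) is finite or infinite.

The useful states (reachable from q2 and able to reach an accepting state) are {q1, q2, q3, q5}.
Restricted to these states the transition graph has no cycle, so every accepting path has bounded length and L is finite.

finite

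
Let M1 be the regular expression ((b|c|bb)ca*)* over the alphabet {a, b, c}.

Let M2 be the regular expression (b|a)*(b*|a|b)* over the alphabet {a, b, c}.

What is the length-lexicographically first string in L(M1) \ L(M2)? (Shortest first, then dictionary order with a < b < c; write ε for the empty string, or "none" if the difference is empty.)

bc

The string bc is accepted by M1 but not by M2.
No shorter string lies in the difference, and bc is the lexicographically first length-2 string in L(M1) \ L(M2).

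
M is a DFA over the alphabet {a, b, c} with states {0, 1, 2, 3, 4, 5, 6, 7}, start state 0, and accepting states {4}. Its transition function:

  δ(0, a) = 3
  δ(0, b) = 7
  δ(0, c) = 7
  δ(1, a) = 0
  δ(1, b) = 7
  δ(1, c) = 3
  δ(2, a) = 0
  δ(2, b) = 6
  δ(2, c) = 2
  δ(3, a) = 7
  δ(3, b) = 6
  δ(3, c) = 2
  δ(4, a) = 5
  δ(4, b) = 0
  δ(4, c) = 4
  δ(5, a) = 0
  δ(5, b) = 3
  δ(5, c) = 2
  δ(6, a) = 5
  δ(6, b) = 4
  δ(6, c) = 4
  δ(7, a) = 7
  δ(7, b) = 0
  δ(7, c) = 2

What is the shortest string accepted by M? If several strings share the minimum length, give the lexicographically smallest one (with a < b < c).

abb

A breadth-first search from 0 reaches an accepting state first via the path 0 → 3 → 6 → 4 on input abb.
No string of length < 3 is accepted (BFS exhausts all shorter strings without reaching an accepting state), and abb is the lexicographically least accepting string of length 3.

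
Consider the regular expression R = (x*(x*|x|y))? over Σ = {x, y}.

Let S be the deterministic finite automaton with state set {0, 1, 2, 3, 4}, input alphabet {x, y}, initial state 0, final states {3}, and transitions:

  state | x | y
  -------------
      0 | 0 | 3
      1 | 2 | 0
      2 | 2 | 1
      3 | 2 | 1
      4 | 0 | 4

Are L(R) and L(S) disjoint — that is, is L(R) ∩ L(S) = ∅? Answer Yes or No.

The string y is accepted by both R and S.
Hence L(R) ∩ L(S) ≠ ∅.

No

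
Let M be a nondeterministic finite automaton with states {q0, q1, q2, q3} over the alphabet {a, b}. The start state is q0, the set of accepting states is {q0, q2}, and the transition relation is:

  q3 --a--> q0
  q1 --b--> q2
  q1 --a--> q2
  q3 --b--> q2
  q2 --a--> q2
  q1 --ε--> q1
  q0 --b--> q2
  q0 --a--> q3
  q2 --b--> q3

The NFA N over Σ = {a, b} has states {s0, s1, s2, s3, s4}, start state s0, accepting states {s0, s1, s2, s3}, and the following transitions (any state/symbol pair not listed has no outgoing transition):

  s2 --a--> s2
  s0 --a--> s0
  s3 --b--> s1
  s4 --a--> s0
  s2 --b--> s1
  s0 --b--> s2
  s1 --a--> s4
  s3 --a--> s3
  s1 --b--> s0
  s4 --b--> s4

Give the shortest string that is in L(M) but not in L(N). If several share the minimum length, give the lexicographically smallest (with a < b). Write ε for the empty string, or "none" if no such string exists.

bba

The string bba is accepted by M but not by N.
No shorter string lies in the difference, and bba is the lexicographically first length-3 string in L(M) \ L(N).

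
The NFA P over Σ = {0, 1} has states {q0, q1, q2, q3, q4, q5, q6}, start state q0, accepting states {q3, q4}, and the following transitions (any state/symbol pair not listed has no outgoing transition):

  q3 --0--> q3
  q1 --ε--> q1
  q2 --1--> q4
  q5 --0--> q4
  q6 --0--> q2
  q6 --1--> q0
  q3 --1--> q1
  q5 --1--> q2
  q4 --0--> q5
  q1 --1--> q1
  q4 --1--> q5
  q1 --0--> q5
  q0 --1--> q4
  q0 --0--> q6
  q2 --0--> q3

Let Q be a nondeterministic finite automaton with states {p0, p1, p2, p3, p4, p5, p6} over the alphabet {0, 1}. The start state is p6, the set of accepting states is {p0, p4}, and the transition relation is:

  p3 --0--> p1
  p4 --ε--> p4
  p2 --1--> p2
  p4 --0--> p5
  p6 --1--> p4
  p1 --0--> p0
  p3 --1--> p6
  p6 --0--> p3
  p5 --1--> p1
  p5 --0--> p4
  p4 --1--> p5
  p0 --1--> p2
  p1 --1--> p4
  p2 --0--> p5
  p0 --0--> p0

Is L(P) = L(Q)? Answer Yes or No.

Yes

Exploring the product automaton P × Q from the start pair (q0, p6), following both machines on each input symbol, reaches 7 state pairs: (q0, p6), (q6, p3), (q4, p4), (q2, p1), (q5, p5), (q3, p0), (q1, p2).
P accepts in {q3, q4} and Q accepts in {p0, p4}. In every reachable pair the two components are either both accepting — (q4, p4), (q3, p0) — or both non-accepting, so no string is accepted by exactly one of the machines: L(P) \ L(Q) and L(Q) \ L(P) are both empty.
Hence every string is accepted by P iff it is accepted by Q, and the two languages coincide.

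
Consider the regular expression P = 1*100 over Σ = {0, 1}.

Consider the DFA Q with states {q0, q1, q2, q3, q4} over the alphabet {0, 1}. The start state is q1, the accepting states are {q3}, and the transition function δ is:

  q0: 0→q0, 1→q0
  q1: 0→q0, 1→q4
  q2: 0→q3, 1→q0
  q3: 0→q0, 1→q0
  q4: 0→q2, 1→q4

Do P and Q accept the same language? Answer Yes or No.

Yes

Converting the expression P to a DFA (subset construction, then merging equivalent states) gives the minimal DFA with states {p0, p1, p2, p3, p4}, start state p0, accepting states {p4} and transitions p0: 0→p1, 1→p2; p1: 0→p1, 1→p1; p2: 0→p3, 1→p2; p3: 0→p4, 1→p1; p4: 0→p1, 1→p1.
Exploring the product automaton P × Q from the start pair (p0, q1), following both machines on each input symbol, reaches 5 state pairs: (p0, q1), (p1, q0), (p2, q4), (p3, q2), (p4, q3).
P accepts in {p4} and Q accepts in {q3}. In every reachable pair the two components are either both accepting — (p4, q3) — or both non-accepting, so no string is accepted by exactly one of the machines: L(P) \ L(Q) and L(Q) \ L(P) are both empty.
Hence every string is accepted by P iff it is accepted by Q, and the two languages coincide.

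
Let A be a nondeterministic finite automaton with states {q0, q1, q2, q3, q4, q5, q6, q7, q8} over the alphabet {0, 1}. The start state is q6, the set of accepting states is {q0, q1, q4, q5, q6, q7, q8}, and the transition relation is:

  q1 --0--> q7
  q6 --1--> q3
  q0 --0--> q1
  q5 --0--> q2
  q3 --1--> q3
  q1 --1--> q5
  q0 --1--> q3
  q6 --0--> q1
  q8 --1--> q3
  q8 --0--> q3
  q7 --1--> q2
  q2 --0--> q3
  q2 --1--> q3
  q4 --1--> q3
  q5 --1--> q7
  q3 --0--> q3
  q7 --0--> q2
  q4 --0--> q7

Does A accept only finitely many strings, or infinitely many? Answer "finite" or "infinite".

finite

The useful states (reachable from q6 and able to reach an accepting state) are {q1, q5, q6, q7}.
Restricted to these states the transition graph has no cycle, so every accepting path has bounded length and L is finite.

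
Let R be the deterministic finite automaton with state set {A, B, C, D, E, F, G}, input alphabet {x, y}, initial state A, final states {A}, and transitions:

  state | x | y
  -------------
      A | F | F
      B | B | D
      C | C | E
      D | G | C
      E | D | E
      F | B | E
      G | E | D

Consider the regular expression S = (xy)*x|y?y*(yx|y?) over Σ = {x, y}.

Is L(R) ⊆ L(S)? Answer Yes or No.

Yes

Converting the expression S to a DFA (subset construction, then merging equivalent states) gives the minimal DFA with states {s0, s1, s2, s3, s4, s5}, start state s0, accepting states {s0, s1, s2, s5} and transitions s0: x→s1, y→s2; s1: x→s3, y→s4; s2: x→s5, y→s2; s3: x→s3, y→s3; s4: x→s1, y→s3; s5: x→s3, y→s3.
Exploring the product automaton R × S from the start pair (A, s0), following both machines on each input symbol, reaches 15 state pairs: (A, s0), (F, s1), (F, s2), (B, s3), (E, s4), (B, s5), (E, s2), (D, s3), (D, s1), (E, s3), (D, s5), (G, s3), (C, s3), (C, s4), (C, s1).
R accepts in {A} and S accepts in {s0, s1, s2, s5}. The reachable pairs whose R-component is accepting are (A, s0); in each of them the S-component is accepting too, so the product for L(R) \ L(S) (R-component accepting, S-component rejecting) has no reachable accepting pair and the difference is empty.
Hence every string in L(R) is also in L(S).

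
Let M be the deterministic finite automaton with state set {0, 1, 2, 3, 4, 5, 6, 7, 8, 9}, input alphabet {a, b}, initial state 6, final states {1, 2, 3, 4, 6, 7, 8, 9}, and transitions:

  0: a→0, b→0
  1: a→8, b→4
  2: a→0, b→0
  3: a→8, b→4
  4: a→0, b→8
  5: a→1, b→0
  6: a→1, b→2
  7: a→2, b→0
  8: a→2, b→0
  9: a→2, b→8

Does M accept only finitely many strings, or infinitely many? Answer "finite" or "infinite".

The useful states (reachable from 6 and able to reach an accepting state) are {1, 2, 4, 6, 8}.
Restricted to these states the transition graph has no cycle, so every accepting path has bounded length and L is finite.

finite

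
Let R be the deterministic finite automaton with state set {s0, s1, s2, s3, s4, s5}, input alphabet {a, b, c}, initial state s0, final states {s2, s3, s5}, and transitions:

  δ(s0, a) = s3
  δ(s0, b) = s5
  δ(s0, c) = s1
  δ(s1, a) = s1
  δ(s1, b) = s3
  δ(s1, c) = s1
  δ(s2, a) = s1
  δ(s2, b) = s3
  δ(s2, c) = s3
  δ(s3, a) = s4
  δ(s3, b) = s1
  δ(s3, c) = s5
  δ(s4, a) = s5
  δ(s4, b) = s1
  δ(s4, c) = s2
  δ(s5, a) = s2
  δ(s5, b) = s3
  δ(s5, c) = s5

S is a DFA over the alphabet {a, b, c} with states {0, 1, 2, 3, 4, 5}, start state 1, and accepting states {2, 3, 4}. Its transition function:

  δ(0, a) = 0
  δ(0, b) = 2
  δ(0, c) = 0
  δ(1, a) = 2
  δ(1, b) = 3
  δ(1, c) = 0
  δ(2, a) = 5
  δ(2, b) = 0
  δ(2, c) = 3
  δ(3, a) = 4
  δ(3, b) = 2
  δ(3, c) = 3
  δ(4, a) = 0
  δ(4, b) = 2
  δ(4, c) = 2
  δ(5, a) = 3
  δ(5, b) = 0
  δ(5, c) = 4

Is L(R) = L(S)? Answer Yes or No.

Exploring the product automaton R × S from the start pair (s0, 1), following both machines on each input symbol, reaches 6 state pairs: (s0, 1), (s3, 2), (s5, 3), (s1, 0), (s4, 5), (s2, 4).
R accepts in {s2, s3, s5} and S accepts in {2, 3, 4}. In every reachable pair the two components are either both accepting — (s3, 2), (s5, 3), (s2, 4) — or both non-accepting, so no string is accepted by exactly one of the machines: L(R) \ L(S) and L(S) \ L(R) are both empty.
Hence every string is accepted by R iff it is accepted by S, and the two languages coincide.

Yes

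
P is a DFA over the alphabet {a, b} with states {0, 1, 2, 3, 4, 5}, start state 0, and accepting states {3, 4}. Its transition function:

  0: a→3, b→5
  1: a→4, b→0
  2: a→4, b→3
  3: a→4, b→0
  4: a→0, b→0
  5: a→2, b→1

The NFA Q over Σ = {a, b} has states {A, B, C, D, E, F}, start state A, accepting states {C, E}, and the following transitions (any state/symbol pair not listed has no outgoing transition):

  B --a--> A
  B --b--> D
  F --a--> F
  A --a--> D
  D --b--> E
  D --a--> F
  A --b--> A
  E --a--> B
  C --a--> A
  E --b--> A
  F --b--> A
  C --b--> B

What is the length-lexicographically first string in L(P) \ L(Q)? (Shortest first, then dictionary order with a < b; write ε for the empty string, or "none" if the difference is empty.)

The string a is accepted by P but not by Q.
No shorter string lies in the difference, and a is the lexicographically first length-1 string in L(P) \ L(Q).

a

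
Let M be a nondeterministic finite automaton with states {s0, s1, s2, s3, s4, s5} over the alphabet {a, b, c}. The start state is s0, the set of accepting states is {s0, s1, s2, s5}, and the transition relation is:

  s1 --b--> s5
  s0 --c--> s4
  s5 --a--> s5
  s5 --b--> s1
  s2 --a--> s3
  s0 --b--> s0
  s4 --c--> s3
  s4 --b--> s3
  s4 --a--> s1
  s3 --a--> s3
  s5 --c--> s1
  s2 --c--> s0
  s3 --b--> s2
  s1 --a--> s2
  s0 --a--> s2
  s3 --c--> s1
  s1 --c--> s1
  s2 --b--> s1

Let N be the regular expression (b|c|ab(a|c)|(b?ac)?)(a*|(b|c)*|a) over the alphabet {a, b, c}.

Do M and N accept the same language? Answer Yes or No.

No

The string ab is accepted by M but rejected by N.
So L(M) ≠ L(N).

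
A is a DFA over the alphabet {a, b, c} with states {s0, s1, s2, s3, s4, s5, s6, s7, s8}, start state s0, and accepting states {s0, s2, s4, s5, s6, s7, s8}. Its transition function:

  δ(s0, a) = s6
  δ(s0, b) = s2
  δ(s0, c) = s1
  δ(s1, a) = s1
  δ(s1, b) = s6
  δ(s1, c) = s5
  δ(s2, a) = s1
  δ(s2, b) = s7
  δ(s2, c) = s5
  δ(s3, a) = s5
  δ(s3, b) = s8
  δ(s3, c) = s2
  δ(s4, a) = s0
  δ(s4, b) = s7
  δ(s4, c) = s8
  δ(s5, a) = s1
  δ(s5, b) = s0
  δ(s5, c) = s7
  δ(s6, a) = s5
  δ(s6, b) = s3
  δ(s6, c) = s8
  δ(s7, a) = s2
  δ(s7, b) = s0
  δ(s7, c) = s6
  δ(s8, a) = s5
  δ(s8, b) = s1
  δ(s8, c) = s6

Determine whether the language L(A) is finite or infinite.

State s1 is reachable from the start and can reach an accepting state, and it lies on the cycle s1 → s1.
Traversing that cycle any number of times yields accepted strings of unbounded length, so the language is infinite.

infinite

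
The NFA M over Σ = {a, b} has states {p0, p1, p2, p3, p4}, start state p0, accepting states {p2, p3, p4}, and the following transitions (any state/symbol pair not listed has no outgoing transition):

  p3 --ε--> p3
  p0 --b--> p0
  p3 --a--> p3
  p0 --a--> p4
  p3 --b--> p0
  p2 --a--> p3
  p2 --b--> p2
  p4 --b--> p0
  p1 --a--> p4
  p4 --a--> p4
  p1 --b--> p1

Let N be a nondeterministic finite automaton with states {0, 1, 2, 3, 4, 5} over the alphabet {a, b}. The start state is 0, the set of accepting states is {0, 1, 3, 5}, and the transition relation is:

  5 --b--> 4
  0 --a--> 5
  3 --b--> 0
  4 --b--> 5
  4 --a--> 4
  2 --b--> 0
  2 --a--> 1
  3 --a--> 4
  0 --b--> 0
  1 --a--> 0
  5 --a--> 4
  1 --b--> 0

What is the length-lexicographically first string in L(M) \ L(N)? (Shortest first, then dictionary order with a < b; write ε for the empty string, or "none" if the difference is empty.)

The string aa is accepted by M but not by N.
No shorter string lies in the difference, and aa is the lexicographically first length-2 string in L(M) \ L(N).

aa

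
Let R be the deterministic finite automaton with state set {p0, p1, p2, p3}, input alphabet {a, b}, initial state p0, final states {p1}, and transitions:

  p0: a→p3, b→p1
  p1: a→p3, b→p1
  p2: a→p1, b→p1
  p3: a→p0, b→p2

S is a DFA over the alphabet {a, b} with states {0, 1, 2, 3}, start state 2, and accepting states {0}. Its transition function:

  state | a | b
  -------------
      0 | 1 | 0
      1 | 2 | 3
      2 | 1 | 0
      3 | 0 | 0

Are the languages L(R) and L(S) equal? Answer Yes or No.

Exploring the product automaton R × S from the start pair (p0, 2), following both machines on each input symbol, reaches 4 state pairs: (p0, 2), (p3, 1), (p1, 0), (p2, 3).
R accepts in {p1} and S accepts in {0}. In every reachable pair the two components are either both accepting — (p1, 0) — or both non-accepting, so no string is accepted by exactly one of the machines: L(R) \ L(S) and L(S) \ L(R) are both empty.
Hence every string is accepted by R iff it is accepted by S, and the two languages coincide.

Yes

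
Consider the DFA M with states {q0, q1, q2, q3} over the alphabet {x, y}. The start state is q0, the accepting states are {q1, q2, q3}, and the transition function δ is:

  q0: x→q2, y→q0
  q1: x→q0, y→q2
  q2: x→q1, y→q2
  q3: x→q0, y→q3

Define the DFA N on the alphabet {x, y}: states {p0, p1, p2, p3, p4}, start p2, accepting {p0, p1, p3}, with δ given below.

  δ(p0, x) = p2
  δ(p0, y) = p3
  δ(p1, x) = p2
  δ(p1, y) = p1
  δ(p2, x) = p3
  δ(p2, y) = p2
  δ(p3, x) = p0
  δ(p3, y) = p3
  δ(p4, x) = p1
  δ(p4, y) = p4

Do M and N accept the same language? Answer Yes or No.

Exploring the product automaton M × N from the start pair (q0, p2), following both machines on each input symbol, reaches 3 state pairs: (q0, p2), (q2, p3), (q1, p0).
M accepts in {q1, q2, q3} and N accepts in {p0, p1, p3}. In every reachable pair the two components are either both accepting — (q2, p3), (q1, p0) — or both non-accepting, so no string is accepted by exactly one of the machines: L(M) \ L(N) and L(N) \ L(M) are both empty.
Hence every string is accepted by M iff it is accepted by N, and the two languages coincide.

Yes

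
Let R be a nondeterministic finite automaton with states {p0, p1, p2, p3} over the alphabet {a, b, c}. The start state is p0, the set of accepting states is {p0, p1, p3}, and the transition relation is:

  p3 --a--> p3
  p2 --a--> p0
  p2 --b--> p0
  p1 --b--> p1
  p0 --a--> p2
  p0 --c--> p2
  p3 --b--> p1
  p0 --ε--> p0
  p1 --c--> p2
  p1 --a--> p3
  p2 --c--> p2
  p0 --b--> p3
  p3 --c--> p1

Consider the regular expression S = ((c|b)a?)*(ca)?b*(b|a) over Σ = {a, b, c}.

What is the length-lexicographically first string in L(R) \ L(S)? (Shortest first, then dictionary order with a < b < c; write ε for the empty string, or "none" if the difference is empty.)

The empty string ε is accepted by R but not by S.
Since ε is the unique shortest string, it is the required witness.

ε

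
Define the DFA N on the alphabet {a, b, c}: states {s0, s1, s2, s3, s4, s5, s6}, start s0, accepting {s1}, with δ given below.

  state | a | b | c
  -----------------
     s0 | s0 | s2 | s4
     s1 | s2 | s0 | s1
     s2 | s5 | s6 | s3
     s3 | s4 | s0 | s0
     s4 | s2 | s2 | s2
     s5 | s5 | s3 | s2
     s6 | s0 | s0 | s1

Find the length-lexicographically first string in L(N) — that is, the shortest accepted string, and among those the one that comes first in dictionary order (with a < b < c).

bbc

A breadth-first search from s0 reaches an accepting state first via the path s0 → s2 → s6 → s1 on input bbc.
No string of length < 3 is accepted (BFS exhausts all shorter strings without reaching an accepting state), and bbc is the lexicographically least accepting string of length 3.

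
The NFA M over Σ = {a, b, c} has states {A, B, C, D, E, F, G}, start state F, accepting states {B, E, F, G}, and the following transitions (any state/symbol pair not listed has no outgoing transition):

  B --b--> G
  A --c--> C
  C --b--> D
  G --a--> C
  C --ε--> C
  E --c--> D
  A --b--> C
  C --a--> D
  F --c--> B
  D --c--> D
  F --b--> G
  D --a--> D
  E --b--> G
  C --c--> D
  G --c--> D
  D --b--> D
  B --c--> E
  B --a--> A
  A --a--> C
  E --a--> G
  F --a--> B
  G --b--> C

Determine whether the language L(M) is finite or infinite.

The useful states (reachable from F and able to reach an accepting state) are {B, E, F, G}.
Restricted to these states the transition graph has no cycle, so every accepting path has bounded length and L is finite.

finite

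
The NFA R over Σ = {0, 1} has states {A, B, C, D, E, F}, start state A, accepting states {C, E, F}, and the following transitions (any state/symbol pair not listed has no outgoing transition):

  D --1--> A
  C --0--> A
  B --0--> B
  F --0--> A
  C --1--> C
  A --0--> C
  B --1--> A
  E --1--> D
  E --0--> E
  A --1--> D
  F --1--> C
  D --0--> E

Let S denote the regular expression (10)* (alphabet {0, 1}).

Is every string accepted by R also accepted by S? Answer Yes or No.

No

The string 0 is in L(R) but not in L(S).
So L(R) ⊄ L(S).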